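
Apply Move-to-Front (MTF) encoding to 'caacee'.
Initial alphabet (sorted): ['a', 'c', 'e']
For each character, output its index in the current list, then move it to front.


MTF encoding:
'c': index 1 in ['a', 'c', 'e'] -> ['c', 'a', 'e']
'a': index 1 in ['c', 'a', 'e'] -> ['a', 'c', 'e']
'a': index 0 in ['a', 'c', 'e'] -> ['a', 'c', 'e']
'c': index 1 in ['a', 'c', 'e'] -> ['c', 'a', 'e']
'e': index 2 in ['c', 'a', 'e'] -> ['e', 'c', 'a']
'e': index 0 in ['e', 'c', 'a'] -> ['e', 'c', 'a']


Output: [1, 1, 0, 1, 2, 0]


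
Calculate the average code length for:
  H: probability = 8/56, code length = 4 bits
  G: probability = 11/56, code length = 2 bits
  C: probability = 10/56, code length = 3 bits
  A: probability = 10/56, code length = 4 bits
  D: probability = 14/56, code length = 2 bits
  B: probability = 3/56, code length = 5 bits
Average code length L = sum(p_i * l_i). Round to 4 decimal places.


Weighted contributions p_i * l_i:
  H: (8/56) * 4 = 32/56
  G: (11/56) * 2 = 22/56
  C: (10/56) * 3 = 30/56
  A: (10/56) * 4 = 40/56
  D: (14/56) * 2 = 28/56
  B: (3/56) * 5 = 15/56
Sum = (32 + 22 + 30 + 40 + 28 + 15)/56 = 167/56

L = 167/56 = 2.9821 bits/symbol


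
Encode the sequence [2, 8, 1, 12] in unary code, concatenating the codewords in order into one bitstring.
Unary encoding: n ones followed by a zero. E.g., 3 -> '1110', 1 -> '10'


Encode each number as n ones followed by a terminating 0:
  2 -> 110 (3 bits)
  8 -> 111111110 (9 bits)
  1 -> 10 (2 bits)
  12 -> 1111111111110 (13 bits)
Total length = 3 + 9 + 2 + 13 = 27 bits.

Unary([2, 8, 1, 12]) = 110111111110101111111111110 (27 bits)


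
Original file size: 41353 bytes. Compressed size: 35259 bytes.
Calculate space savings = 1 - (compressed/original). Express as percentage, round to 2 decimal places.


ratio = compressed/original = 35259/41353 = 0.852635
savings = 1 - ratio = 1 - 0.852635 = 0.147365
as a percentage: 0.147365 * 100 = 14.74%

Space savings = 1 - 35259/41353 = 14.74%


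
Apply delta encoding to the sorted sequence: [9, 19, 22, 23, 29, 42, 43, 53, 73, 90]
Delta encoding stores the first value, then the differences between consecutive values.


First value: 9
Deltas:
  19 - 9 = 10
  22 - 19 = 3
  23 - 22 = 1
  29 - 23 = 6
  42 - 29 = 13
  43 - 42 = 1
  53 - 43 = 10
  73 - 53 = 20
  90 - 73 = 17


Delta encoded: [9, 10, 3, 1, 6, 13, 1, 10, 20, 17]


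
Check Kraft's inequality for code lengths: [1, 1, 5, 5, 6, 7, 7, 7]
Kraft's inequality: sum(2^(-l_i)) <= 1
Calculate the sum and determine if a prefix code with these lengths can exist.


Sum = 2^(-1) + 2^(-1) + 2^(-5) + 2^(-5) + 2^(-6) + 2^(-7) + 2^(-7) + 2^(-7)
    = 0.5 + 0.5 + 0.03125 + 0.03125 + 0.015625 + 0.0078125 + 0.0078125 + 0.0078125
    = 141/128 = 1.1015625
Since 1.1015625 > 1, Kraft's inequality is NOT satisfied.
A prefix code with these lengths CANNOT exist.

Kraft sum = 1.1015625. Not satisfied.


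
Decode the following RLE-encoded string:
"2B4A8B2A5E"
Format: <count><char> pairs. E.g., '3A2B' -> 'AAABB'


Expanding each <count><char> pair:
  2B -> 'BB'
  4A -> 'AAAA'
  8B -> 'BBBBBBBB'
  2A -> 'AA'
  5E -> 'EEEEE'

Decoded = BBAAAABBBBBBBBAAEEEEE


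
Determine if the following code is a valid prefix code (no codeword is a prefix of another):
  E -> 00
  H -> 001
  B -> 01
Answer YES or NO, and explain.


Checking each pair (does one codeword prefix another?):
  E='00' vs H='001': prefix -- VIOLATION

NO -- this is NOT a valid prefix code. E (00) is a prefix of H (001).


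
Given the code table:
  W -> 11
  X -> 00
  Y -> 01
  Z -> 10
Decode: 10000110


Decoding:
10 -> Z
00 -> X
01 -> Y
10 -> Z


Result: ZXYZ


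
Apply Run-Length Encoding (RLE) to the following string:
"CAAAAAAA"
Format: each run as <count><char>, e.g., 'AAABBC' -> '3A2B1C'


Scanning runs left to right:
  i=0: run of 'C' x 1 -> '1C'
  i=1: run of 'A' x 7 -> '7A'

RLE = 1C7A


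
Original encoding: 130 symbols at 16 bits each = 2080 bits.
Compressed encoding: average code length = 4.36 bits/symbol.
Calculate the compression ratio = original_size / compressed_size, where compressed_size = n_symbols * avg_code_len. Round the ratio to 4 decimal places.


original_size = n_symbols * orig_bits = 130 * 16 = 2080 bits
compressed_size = n_symbols * avg_code_len = 130 * 4.36 = 566.8 bits
ratio = original_size / compressed_size = 2080 / 566.8 = 3.6697

Compression ratio = 3.6697


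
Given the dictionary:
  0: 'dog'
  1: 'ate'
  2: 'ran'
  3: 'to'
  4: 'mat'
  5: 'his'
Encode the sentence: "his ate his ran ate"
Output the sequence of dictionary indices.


Look up each word in the dictionary:
  'his' -> 5
  'ate' -> 1
  'his' -> 5
  'ran' -> 2
  'ate' -> 1

Encoded: [5, 1, 5, 2, 1]


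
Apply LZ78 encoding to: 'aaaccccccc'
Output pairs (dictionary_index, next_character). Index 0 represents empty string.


LZ78 encoding steps:
Dictionary: {0: ''}
Step 1: w='' (idx 0), next='a' -> output (0, 'a'), add 'a' as idx 1
Step 2: w='a' (idx 1), next='a' -> output (1, 'a'), add 'aa' as idx 2
Step 3: w='' (idx 0), next='c' -> output (0, 'c'), add 'c' as idx 3
Step 4: w='c' (idx 3), next='c' -> output (3, 'c'), add 'cc' as idx 4
Step 5: w='cc' (idx 4), next='c' -> output (4, 'c'), add 'ccc' as idx 5
Step 6: w='c' (idx 3), end of input -> output (3, '')


Encoded: [(0, 'a'), (1, 'a'), (0, 'c'), (3, 'c'), (4, 'c'), (3, '')]


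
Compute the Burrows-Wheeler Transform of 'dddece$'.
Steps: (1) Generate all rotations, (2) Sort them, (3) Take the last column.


Rotations (sorted):
  0: $dddece -> last char: e
  1: ce$ddde -> last char: e
  2: dddece$ -> last char: $
  3: ddece$d -> last char: d
  4: dece$dd -> last char: d
  5: e$dddec -> last char: c
  6: ece$ddd -> last char: d


BWT = ee$ddcd


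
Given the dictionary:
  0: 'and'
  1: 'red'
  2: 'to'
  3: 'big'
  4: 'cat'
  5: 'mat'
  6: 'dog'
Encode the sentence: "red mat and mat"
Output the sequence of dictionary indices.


Look up each word in the dictionary:
  'red' -> 1
  'mat' -> 5
  'and' -> 0
  'mat' -> 5

Encoded: [1, 5, 0, 5]


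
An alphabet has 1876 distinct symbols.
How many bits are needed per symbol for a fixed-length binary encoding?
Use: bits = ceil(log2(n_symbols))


log2(1876) = 10.8734
Bracket: 2^10 = 1024 < 1876 <= 2^11 = 2048
So ceil(log2(1876)) = 11

bits = ceil(log2(1876)) = ceil(10.8734) = 11 bits


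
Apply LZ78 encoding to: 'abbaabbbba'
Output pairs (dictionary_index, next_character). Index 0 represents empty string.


LZ78 encoding steps:
Dictionary: {0: ''}
Step 1: w='' (idx 0), next='a' -> output (0, 'a'), add 'a' as idx 1
Step 2: w='' (idx 0), next='b' -> output (0, 'b'), add 'b' as idx 2
Step 3: w='b' (idx 2), next='a' -> output (2, 'a'), add 'ba' as idx 3
Step 4: w='a' (idx 1), next='b' -> output (1, 'b'), add 'ab' as idx 4
Step 5: w='b' (idx 2), next='b' -> output (2, 'b'), add 'bb' as idx 5
Step 6: w='ba' (idx 3), end of input -> output (3, '')


Encoded: [(0, 'a'), (0, 'b'), (2, 'a'), (1, 'b'), (2, 'b'), (3, '')]


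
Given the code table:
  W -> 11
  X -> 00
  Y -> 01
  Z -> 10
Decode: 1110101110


Decoding:
11 -> W
10 -> Z
10 -> Z
11 -> W
10 -> Z


Result: WZZWZ


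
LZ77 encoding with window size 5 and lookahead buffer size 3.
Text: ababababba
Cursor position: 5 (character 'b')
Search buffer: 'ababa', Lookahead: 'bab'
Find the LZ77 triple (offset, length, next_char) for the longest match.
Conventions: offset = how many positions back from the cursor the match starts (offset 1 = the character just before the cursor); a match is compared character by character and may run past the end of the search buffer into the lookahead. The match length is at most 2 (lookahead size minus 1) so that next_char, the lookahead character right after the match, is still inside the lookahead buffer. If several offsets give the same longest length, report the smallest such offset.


Try each offset into the search buffer:
  offset=1 (pos 4, char 'a'): match length 0
  offset=2 (pos 3, char 'b'): match length 2
  offset=3 (pos 2, char 'a'): match length 0
  offset=4 (pos 1, char 'b'): match length 2
  offset=5 (pos 0, char 'a'): match length 0
Longest match has length 2, found at offsets 2, 4; take the smallest, offset 2.
next_char = character at position 5 + 2 = 7 -> 'b'

Best match: offset=2, length=2 (matching 'ba' starting at position 3)
LZ77 triple: (2, 2, 'b')


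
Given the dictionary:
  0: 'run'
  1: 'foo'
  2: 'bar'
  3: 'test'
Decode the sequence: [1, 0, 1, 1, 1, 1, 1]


Look up each index in the dictionary:
  1 -> 'foo'
  0 -> 'run'
  1 -> 'foo'
  1 -> 'foo'
  1 -> 'foo'
  1 -> 'foo'
  1 -> 'foo'

Decoded: "foo run foo foo foo foo foo"


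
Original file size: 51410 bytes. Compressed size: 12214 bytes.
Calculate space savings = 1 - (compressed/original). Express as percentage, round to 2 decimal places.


ratio = compressed/original = 12214/51410 = 0.23758
savings = 1 - ratio = 1 - 0.23758 = 0.76242
as a percentage: 0.76242 * 100 = 76.24%

Space savings = 1 - 12214/51410 = 76.24%


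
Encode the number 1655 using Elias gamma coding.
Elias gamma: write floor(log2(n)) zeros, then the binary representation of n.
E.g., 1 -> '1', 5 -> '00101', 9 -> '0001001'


num_bits = floor(log2(1655)) + 1 = 11
leading_zeros = num_bits - 1 = 10
binary(1655) = 11001110111

Elias gamma(1655) = '0000000000' + '11001110111' = 000000000011001110111 (21 bits)


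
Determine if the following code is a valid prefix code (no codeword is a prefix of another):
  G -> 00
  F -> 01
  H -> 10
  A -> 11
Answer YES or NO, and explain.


Checking each pair (does one codeword prefix another?):
  G='00' vs F='01': no prefix
  G='00' vs H='10': no prefix
  G='00' vs A='11': no prefix
  F='01' vs G='00': no prefix
  F='01' vs H='10': no prefix
  F='01' vs A='11': no prefix
  H='10' vs G='00': no prefix
  H='10' vs F='01': no prefix
  H='10' vs A='11': no prefix
  A='11' vs G='00': no prefix
  A='11' vs F='01': no prefix
  A='11' vs H='10': no prefix
No violation found over all pairs.

YES -- this is a valid prefix code. No codeword is a prefix of any other codeword.


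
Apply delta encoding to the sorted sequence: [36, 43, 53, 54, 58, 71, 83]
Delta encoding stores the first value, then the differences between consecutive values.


First value: 36
Deltas:
  43 - 36 = 7
  53 - 43 = 10
  54 - 53 = 1
  58 - 54 = 4
  71 - 58 = 13
  83 - 71 = 12


Delta encoded: [36, 7, 10, 1, 4, 13, 12]


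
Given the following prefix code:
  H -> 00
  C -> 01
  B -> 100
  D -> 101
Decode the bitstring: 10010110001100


Decoding step by step:
Bits 100 -> B
Bits 101 -> D
Bits 100 -> B
Bits 01 -> C
Bits 100 -> B


Decoded message: BDBCB


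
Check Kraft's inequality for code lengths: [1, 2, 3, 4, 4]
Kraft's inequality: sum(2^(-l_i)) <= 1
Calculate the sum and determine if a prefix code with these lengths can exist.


Sum = 2^(-1) + 2^(-2) + 2^(-3) + 2^(-4) + 2^(-4)
    = 0.5 + 0.25 + 0.125 + 0.0625 + 0.0625
    = 16/16 = 1.0
Since 1.0 <= 1, Kraft's inequality IS satisfied.
A prefix code with these lengths CAN exist.

Kraft sum = 1.0. Satisfied.


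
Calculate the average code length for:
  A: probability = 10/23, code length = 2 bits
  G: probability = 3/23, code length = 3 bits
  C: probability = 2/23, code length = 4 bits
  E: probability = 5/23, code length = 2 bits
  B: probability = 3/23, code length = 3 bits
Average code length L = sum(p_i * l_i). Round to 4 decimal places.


Weighted contributions p_i * l_i:
  A: (10/23) * 2 = 20/23
  G: (3/23) * 3 = 9/23
  C: (2/23) * 4 = 8/23
  E: (5/23) * 2 = 10/23
  B: (3/23) * 3 = 9/23
Sum = (20 + 9 + 8 + 10 + 9)/23 = 56/23

L = 56/23 = 2.4348 bits/symbol


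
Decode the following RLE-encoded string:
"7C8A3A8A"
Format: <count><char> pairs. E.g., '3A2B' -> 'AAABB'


Expanding each <count><char> pair:
  7C -> 'CCCCCCC'
  8A -> 'AAAAAAAA'
  3A -> 'AAA'
  8A -> 'AAAAAAAA'

Decoded = CCCCCCCAAAAAAAAAAAAAAAAAAA


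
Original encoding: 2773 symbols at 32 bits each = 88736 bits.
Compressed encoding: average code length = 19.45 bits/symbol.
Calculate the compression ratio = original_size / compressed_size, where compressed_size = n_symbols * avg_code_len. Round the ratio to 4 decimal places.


original_size = n_symbols * orig_bits = 2773 * 32 = 88736 bits
compressed_size = n_symbols * avg_code_len = 2773 * 19.45 = 53934.85 bits
ratio = original_size / compressed_size = 88736 / 53934.85 = 1.6452

Compression ratio = 1.6452


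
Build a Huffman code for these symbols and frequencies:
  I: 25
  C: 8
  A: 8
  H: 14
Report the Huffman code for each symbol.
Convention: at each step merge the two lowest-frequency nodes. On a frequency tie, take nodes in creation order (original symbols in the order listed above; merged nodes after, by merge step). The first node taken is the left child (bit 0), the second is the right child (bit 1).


Huffman tree construction:
Step 1: Merge C(8) + A(8) = 16
Step 2: Merge H(14) + (C+A)(16) = 30
Step 3: Merge I(25) + (H+(C+A))(30) = 55
Read each symbol's code off the tree from the root (left child = 0, right child = 1).

Codes:
  I: 0 (length 1)
  C: 110 (length 3)
  A: 111 (length 3)
  H: 10 (length 2)
Average code length: 101/55 = 1.8364 bits/symbol


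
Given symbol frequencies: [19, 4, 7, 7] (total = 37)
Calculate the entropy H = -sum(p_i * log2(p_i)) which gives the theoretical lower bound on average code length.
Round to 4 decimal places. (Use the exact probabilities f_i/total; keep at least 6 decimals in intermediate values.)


Per-symbol terms -p_i * log2(p_i) with p_i = f_i/37:
  p = 19/37 = 0.513514: log2(p) = -0.961526, -p*log2(p) = 0.493757
  p = 4/37 = 0.108108: log2(p) = -3.209453, -p*log2(p) = 0.346968
  p = 7/37 = 0.189189: log2(p) = -2.402098, -p*log2(p) = 0.454451
  p = 7/37 = 0.189189: log2(p) = -2.402098, -p*log2(p) = 0.454451
H = 0.493757 + 0.346968 + 0.454451 + 0.454451 = 1.749627

H = 1.7496 bits/symbol


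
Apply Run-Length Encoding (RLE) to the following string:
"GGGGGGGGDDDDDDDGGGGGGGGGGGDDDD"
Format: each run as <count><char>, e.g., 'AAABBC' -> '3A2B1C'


Scanning runs left to right:
  i=0: run of 'G' x 8 -> '8G'
  i=8: run of 'D' x 7 -> '7D'
  i=15: run of 'G' x 11 -> '11G'
  i=26: run of 'D' x 4 -> '4D'

RLE = 8G7D11G4D


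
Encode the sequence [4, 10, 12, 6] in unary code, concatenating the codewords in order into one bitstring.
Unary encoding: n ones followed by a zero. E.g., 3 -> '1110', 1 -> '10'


Encode each number as n ones followed by a terminating 0:
  4 -> 11110 (5 bits)
  10 -> 11111111110 (11 bits)
  12 -> 1111111111110 (13 bits)
  6 -> 1111110 (7 bits)
Total length = 5 + 11 + 13 + 7 = 36 bits.

Unary([4, 10, 12, 6]) = 111101111111111011111111111101111110 (36 bits)


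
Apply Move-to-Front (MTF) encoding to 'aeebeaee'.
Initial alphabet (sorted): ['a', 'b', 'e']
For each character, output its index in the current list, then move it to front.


MTF encoding:
'a': index 0 in ['a', 'b', 'e'] -> ['a', 'b', 'e']
'e': index 2 in ['a', 'b', 'e'] -> ['e', 'a', 'b']
'e': index 0 in ['e', 'a', 'b'] -> ['e', 'a', 'b']
'b': index 2 in ['e', 'a', 'b'] -> ['b', 'e', 'a']
'e': index 1 in ['b', 'e', 'a'] -> ['e', 'b', 'a']
'a': index 2 in ['e', 'b', 'a'] -> ['a', 'e', 'b']
'e': index 1 in ['a', 'e', 'b'] -> ['e', 'a', 'b']
'e': index 0 in ['e', 'a', 'b'] -> ['e', 'a', 'b']


Output: [0, 2, 0, 2, 1, 2, 1, 0]


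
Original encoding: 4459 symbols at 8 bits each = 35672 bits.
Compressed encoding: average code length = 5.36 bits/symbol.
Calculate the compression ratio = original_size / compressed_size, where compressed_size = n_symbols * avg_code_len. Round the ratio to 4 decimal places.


original_size = n_symbols * orig_bits = 4459 * 8 = 35672 bits
compressed_size = n_symbols * avg_code_len = 4459 * 5.36 = 23900.24 bits
ratio = original_size / compressed_size = 35672 / 23900.24 = 1.4925

Compression ratio = 1.4925


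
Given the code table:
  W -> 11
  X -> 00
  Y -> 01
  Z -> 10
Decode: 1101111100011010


Decoding:
11 -> W
01 -> Y
11 -> W
11 -> W
00 -> X
01 -> Y
10 -> Z
10 -> Z


Result: WYWWXYZZ


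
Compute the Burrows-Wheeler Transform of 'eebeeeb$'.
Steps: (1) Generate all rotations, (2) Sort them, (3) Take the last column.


Rotations (sorted):
  0: $eebeeeb -> last char: b
  1: b$eebeee -> last char: e
  2: beeeb$ee -> last char: e
  3: eb$eebee -> last char: e
  4: ebeeeb$e -> last char: e
  5: eeb$eebe -> last char: e
  6: eebeeeb$ -> last char: $
  7: eeeb$eeb -> last char: b


BWT = beeeee$b


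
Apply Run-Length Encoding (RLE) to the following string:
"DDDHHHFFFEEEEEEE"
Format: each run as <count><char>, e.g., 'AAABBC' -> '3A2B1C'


Scanning runs left to right:
  i=0: run of 'D' x 3 -> '3D'
  i=3: run of 'H' x 3 -> '3H'
  i=6: run of 'F' x 3 -> '3F'
  i=9: run of 'E' x 7 -> '7E'

RLE = 3D3H3F7E


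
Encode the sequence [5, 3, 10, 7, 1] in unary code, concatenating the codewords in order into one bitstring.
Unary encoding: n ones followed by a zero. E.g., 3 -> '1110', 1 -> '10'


Encode each number as n ones followed by a terminating 0:
  5 -> 111110 (6 bits)
  3 -> 1110 (4 bits)
  10 -> 11111111110 (11 bits)
  7 -> 11111110 (8 bits)
  1 -> 10 (2 bits)
Total length = 6 + 4 + 11 + 8 + 2 = 31 bits.

Unary([5, 3, 10, 7, 1]) = 1111101110111111111101111111010 (31 bits)


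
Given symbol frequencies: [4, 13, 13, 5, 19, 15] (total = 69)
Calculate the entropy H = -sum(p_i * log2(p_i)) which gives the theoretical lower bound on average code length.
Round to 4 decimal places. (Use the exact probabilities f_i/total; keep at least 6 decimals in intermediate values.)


Per-symbol terms -p_i * log2(p_i) with p_i = f_i/69:
  p = 4/69 = 0.057971: log2(p) = -4.108524, -p*log2(p) = 0.238175
  p = 13/69 = 0.188406: log2(p) = -2.408085, -p*log2(p) = 0.453697
  p = 13/69 = 0.188406: log2(p) = -2.408085, -p*log2(p) = 0.453697
  p = 5/69 = 0.072464: log2(p) = -3.786596, -p*log2(p) = 0.274391
  p = 19/69 = 0.275362: log2(p) = -1.860597, -p*log2(p) = 0.512338
  p = 15/69 = 0.217391: log2(p) = -2.201634, -p*log2(p) = 0.478616
H = 0.238175 + 0.453697 + 0.453697 + 0.274391 + 0.512338 + 0.478616 = 2.410914

H = 2.4109 bits/symbol


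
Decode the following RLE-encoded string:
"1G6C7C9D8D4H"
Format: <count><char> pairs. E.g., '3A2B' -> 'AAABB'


Expanding each <count><char> pair:
  1G -> 'G'
  6C -> 'CCCCCC'
  7C -> 'CCCCCCC'
  9D -> 'DDDDDDDDD'
  8D -> 'DDDDDDDD'
  4H -> 'HHHH'

Decoded = GCCCCCCCCCCCCCDDDDDDDDDDDDDDDDDHHHH


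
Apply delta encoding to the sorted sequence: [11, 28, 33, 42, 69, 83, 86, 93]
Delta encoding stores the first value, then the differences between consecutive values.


First value: 11
Deltas:
  28 - 11 = 17
  33 - 28 = 5
  42 - 33 = 9
  69 - 42 = 27
  83 - 69 = 14
  86 - 83 = 3
  93 - 86 = 7


Delta encoded: [11, 17, 5, 9, 27, 14, 3, 7]


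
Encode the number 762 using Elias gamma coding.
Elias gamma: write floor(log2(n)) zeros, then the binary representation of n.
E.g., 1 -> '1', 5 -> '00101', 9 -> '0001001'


num_bits = floor(log2(762)) + 1 = 10
leading_zeros = num_bits - 1 = 9
binary(762) = 1011111010

Elias gamma(762) = '000000000' + '1011111010' = 0000000001011111010 (19 bits)


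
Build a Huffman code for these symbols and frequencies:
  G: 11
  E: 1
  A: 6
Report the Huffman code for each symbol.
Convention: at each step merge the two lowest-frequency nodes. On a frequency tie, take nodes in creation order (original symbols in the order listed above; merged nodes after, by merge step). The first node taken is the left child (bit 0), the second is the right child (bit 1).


Huffman tree construction:
Step 1: Merge E(1) + A(6) = 7
Step 2: Merge (E+A)(7) + G(11) = 18
Read each symbol's code off the tree from the root (left child = 0, right child = 1).

Codes:
  G: 1 (length 1)
  E: 00 (length 2)
  A: 01 (length 2)
Average code length: 25/18 = 1.3889 bits/symbol


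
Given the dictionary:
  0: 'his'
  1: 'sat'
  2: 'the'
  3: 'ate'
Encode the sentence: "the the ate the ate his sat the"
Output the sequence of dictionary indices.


Look up each word in the dictionary:
  'the' -> 2
  'the' -> 2
  'ate' -> 3
  'the' -> 2
  'ate' -> 3
  'his' -> 0
  'sat' -> 1
  'the' -> 2

Encoded: [2, 2, 3, 2, 3, 0, 1, 2]


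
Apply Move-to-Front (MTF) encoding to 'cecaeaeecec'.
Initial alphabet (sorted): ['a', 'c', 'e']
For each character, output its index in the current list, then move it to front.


MTF encoding:
'c': index 1 in ['a', 'c', 'e'] -> ['c', 'a', 'e']
'e': index 2 in ['c', 'a', 'e'] -> ['e', 'c', 'a']
'c': index 1 in ['e', 'c', 'a'] -> ['c', 'e', 'a']
'a': index 2 in ['c', 'e', 'a'] -> ['a', 'c', 'e']
'e': index 2 in ['a', 'c', 'e'] -> ['e', 'a', 'c']
'a': index 1 in ['e', 'a', 'c'] -> ['a', 'e', 'c']
'e': index 1 in ['a', 'e', 'c'] -> ['e', 'a', 'c']
'e': index 0 in ['e', 'a', 'c'] -> ['e', 'a', 'c']
'c': index 2 in ['e', 'a', 'c'] -> ['c', 'e', 'a']
'e': index 1 in ['c', 'e', 'a'] -> ['e', 'c', 'a']
'c': index 1 in ['e', 'c', 'a'] -> ['c', 'e', 'a']


Output: [1, 2, 1, 2, 2, 1, 1, 0, 2, 1, 1]


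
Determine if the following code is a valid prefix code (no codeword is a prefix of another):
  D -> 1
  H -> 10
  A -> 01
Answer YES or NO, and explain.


Checking each pair (does one codeword prefix another?):
  D='1' vs H='10': prefix -- VIOLATION

NO -- this is NOT a valid prefix code. D (1) is a prefix of H (10).


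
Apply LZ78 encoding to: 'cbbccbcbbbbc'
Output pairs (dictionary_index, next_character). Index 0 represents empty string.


LZ78 encoding steps:
Dictionary: {0: ''}
Step 1: w='' (idx 0), next='c' -> output (0, 'c'), add 'c' as idx 1
Step 2: w='' (idx 0), next='b' -> output (0, 'b'), add 'b' as idx 2
Step 3: w='b' (idx 2), next='c' -> output (2, 'c'), add 'bc' as idx 3
Step 4: w='c' (idx 1), next='b' -> output (1, 'b'), add 'cb' as idx 4
Step 5: w='cb' (idx 4), next='b' -> output (4, 'b'), add 'cbb' as idx 5
Step 6: w='b' (idx 2), next='b' -> output (2, 'b'), add 'bb' as idx 6
Step 7: w='c' (idx 1), end of input -> output (1, '')


Encoded: [(0, 'c'), (0, 'b'), (2, 'c'), (1, 'b'), (4, 'b'), (2, 'b'), (1, '')]


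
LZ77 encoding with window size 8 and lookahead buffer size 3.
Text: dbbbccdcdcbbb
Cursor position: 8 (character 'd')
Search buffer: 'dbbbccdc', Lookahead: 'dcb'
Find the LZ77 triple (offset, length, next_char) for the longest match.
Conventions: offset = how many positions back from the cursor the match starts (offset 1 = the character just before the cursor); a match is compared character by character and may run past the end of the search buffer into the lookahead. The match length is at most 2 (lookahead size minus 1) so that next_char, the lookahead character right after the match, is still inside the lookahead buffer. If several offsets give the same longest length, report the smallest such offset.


Try each offset into the search buffer:
  offset=1 (pos 7, char 'c'): match length 0
  offset=2 (pos 6, char 'd'): match length 2
  offset=3 (pos 5, char 'c'): match length 0
  offset=4 (pos 4, char 'c'): match length 0
  offset=5 (pos 3, char 'b'): match length 0
  offset=6 (pos 2, char 'b'): match length 0
  offset=7 (pos 1, char 'b'): match length 0
  offset=8 (pos 0, char 'd'): match length 1
Longest match has length 2 at offset 2.
next_char = character at position 8 + 2 = 10 -> 'b'

Best match: offset=2, length=2 (matching 'dc' starting at position 6)
LZ77 triple: (2, 2, 'b')


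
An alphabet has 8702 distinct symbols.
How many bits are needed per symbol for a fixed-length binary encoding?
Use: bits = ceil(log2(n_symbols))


log2(8702) = 13.0871
Bracket: 2^13 = 8192 < 8702 <= 2^14 = 16384
So ceil(log2(8702)) = 14

bits = ceil(log2(8702)) = ceil(13.0871) = 14 bits


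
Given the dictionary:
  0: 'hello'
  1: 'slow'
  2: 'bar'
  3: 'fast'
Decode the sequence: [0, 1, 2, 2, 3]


Look up each index in the dictionary:
  0 -> 'hello'
  1 -> 'slow'
  2 -> 'bar'
  2 -> 'bar'
  3 -> 'fast'

Decoded: "hello slow bar bar fast"


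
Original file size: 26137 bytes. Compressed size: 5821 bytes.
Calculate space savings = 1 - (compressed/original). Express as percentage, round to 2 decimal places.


ratio = compressed/original = 5821/26137 = 0.222711
savings = 1 - ratio = 1 - 0.222711 = 0.777289
as a percentage: 0.777289 * 100 = 77.73%

Space savings = 1 - 5821/26137 = 77.73%


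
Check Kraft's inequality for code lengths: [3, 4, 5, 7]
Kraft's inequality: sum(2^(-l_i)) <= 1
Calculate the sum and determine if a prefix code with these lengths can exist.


Sum = 2^(-3) + 2^(-4) + 2^(-5) + 2^(-7)
    = 0.125 + 0.0625 + 0.03125 + 0.0078125
    = 29/128 = 0.2265625
Since 0.2265625 <= 1, Kraft's inequality IS satisfied.
A prefix code with these lengths CAN exist.

Kraft sum = 0.2265625. Satisfied.


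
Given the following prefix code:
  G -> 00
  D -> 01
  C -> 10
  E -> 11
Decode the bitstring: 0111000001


Decoding step by step:
Bits 01 -> D
Bits 11 -> E
Bits 00 -> G
Bits 00 -> G
Bits 01 -> D


Decoded message: DEGGD


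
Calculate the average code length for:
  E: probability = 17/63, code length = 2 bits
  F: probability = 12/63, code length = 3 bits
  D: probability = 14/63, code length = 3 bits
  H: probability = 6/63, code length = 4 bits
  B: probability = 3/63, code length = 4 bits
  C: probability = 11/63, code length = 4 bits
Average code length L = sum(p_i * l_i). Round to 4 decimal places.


Weighted contributions p_i * l_i:
  E: (17/63) * 2 = 34/63
  F: (12/63) * 3 = 36/63
  D: (14/63) * 3 = 42/63
  H: (6/63) * 4 = 24/63
  B: (3/63) * 4 = 12/63
  C: (11/63) * 4 = 44/63
Sum = (34 + 36 + 42 + 24 + 12 + 44)/63 = 192/63

L = 192/63 = 3.0476 bits/symbol


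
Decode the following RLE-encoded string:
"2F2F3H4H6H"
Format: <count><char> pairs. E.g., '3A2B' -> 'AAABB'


Expanding each <count><char> pair:
  2F -> 'FF'
  2F -> 'FF'
  3H -> 'HHH'
  4H -> 'HHHH'
  6H -> 'HHHHHH'

Decoded = FFFFHHHHHHHHHHHHH


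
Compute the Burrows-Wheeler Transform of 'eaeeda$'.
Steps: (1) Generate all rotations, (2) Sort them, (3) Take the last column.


Rotations (sorted):
  0: $eaeeda -> last char: a
  1: a$eaeed -> last char: d
  2: aeeda$e -> last char: e
  3: da$eaee -> last char: e
  4: eaeeda$ -> last char: $
  5: eda$eae -> last char: e
  6: eeda$ea -> last char: a


BWT = adee$ea


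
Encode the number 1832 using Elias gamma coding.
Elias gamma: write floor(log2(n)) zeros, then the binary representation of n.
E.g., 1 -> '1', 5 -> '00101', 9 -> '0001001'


num_bits = floor(log2(1832)) + 1 = 11
leading_zeros = num_bits - 1 = 10
binary(1832) = 11100101000

Elias gamma(1832) = '0000000000' + '11100101000' = 000000000011100101000 (21 bits)


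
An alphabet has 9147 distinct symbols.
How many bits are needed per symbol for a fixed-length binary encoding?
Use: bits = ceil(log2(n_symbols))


log2(9147) = 13.1591
Bracket: 2^13 = 8192 < 9147 <= 2^14 = 16384
So ceil(log2(9147)) = 14

bits = ceil(log2(9147)) = ceil(13.1591) = 14 bits


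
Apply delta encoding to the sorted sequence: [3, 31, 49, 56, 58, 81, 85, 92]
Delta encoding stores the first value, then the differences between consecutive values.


First value: 3
Deltas:
  31 - 3 = 28
  49 - 31 = 18
  56 - 49 = 7
  58 - 56 = 2
  81 - 58 = 23
  85 - 81 = 4
  92 - 85 = 7


Delta encoded: [3, 28, 18, 7, 2, 23, 4, 7]


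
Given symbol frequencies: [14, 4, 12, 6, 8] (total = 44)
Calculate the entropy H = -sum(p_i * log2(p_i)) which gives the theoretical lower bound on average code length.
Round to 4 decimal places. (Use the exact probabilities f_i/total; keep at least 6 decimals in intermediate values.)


Per-symbol terms -p_i * log2(p_i) with p_i = f_i/44:
  p = 14/44 = 0.318182: log2(p) = -1.652077, -p*log2(p) = 0.525661
  p = 4/44 = 0.090909: log2(p) = -3.459432, -p*log2(p) = 0.314494
  p = 12/44 = 0.272727: log2(p) = -1.874469, -p*log2(p) = 0.511219
  p = 6/44 = 0.136364: log2(p) = -2.874469, -p*log2(p) = 0.391973
  p = 8/44 = 0.181818: log2(p) = -2.459432, -p*log2(p) = 0.447169
H = 0.525661 + 0.314494 + 0.511219 + 0.391973 + 0.447169 = 2.190516

H = 2.1905 bits/symbol


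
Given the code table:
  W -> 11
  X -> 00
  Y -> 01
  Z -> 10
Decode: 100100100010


Decoding:
10 -> Z
01 -> Y
00 -> X
10 -> Z
00 -> X
10 -> Z


Result: ZYXZXZ


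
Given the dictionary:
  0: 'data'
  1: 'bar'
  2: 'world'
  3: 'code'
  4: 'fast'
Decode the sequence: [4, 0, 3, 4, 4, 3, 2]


Look up each index in the dictionary:
  4 -> 'fast'
  0 -> 'data'
  3 -> 'code'
  4 -> 'fast'
  4 -> 'fast'
  3 -> 'code'
  2 -> 'world'

Decoded: "fast data code fast fast code world"


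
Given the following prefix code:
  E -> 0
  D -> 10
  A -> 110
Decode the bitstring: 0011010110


Decoding step by step:
Bits 0 -> E
Bits 0 -> E
Bits 110 -> A
Bits 10 -> D
Bits 110 -> A


Decoded message: EEADA


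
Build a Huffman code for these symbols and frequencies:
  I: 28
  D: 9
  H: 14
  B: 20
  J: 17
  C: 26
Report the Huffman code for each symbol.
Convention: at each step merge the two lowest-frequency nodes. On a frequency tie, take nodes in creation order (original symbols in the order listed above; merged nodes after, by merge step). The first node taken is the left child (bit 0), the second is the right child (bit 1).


Huffman tree construction:
Step 1: Merge D(9) + H(14) = 23
Step 2: Merge J(17) + B(20) = 37
Step 3: Merge (D+H)(23) + C(26) = 49
Step 4: Merge I(28) + (J+B)(37) = 65
Step 5: Merge ((D+H)+C)(49) + (I+(J+B))(65) = 114
Read each symbol's code off the tree from the root (left child = 0, right child = 1).

Codes:
  I: 10 (length 2)
  D: 000 (length 3)
  H: 001 (length 3)
  B: 111 (length 3)
  J: 110 (length 3)
  C: 01 (length 2)
Average code length: 288/114 = 2.5263 bits/symbol


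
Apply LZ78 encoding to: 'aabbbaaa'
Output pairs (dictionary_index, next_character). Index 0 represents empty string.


LZ78 encoding steps:
Dictionary: {0: ''}
Step 1: w='' (idx 0), next='a' -> output (0, 'a'), add 'a' as idx 1
Step 2: w='a' (idx 1), next='b' -> output (1, 'b'), add 'ab' as idx 2
Step 3: w='' (idx 0), next='b' -> output (0, 'b'), add 'b' as idx 3
Step 4: w='b' (idx 3), next='a' -> output (3, 'a'), add 'ba' as idx 4
Step 5: w='a' (idx 1), next='a' -> output (1, 'a'), add 'aa' as idx 5


Encoded: [(0, 'a'), (1, 'b'), (0, 'b'), (3, 'a'), (1, 'a')]


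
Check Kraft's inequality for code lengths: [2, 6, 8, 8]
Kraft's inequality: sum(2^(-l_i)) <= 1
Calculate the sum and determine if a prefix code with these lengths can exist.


Sum = 2^(-2) + 2^(-6) + 2^(-8) + 2^(-8)
    = 0.25 + 0.015625 + 0.00390625 + 0.00390625
    = 70/256 = 0.2734375
Since 0.2734375 <= 1, Kraft's inequality IS satisfied.
A prefix code with these lengths CAN exist.

Kraft sum = 0.2734375. Satisfied.


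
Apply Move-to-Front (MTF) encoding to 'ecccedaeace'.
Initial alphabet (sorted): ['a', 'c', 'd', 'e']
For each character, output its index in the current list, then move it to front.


MTF encoding:
'e': index 3 in ['a', 'c', 'd', 'e'] -> ['e', 'a', 'c', 'd']
'c': index 2 in ['e', 'a', 'c', 'd'] -> ['c', 'e', 'a', 'd']
'c': index 0 in ['c', 'e', 'a', 'd'] -> ['c', 'e', 'a', 'd']
'c': index 0 in ['c', 'e', 'a', 'd'] -> ['c', 'e', 'a', 'd']
'e': index 1 in ['c', 'e', 'a', 'd'] -> ['e', 'c', 'a', 'd']
'd': index 3 in ['e', 'c', 'a', 'd'] -> ['d', 'e', 'c', 'a']
'a': index 3 in ['d', 'e', 'c', 'a'] -> ['a', 'd', 'e', 'c']
'e': index 2 in ['a', 'd', 'e', 'c'] -> ['e', 'a', 'd', 'c']
'a': index 1 in ['e', 'a', 'd', 'c'] -> ['a', 'e', 'd', 'c']
'c': index 3 in ['a', 'e', 'd', 'c'] -> ['c', 'a', 'e', 'd']
'e': index 2 in ['c', 'a', 'e', 'd'] -> ['e', 'c', 'a', 'd']


Output: [3, 2, 0, 0, 1, 3, 3, 2, 1, 3, 2]


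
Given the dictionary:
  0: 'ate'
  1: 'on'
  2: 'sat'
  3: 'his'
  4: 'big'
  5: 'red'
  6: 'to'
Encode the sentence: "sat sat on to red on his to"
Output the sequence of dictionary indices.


Look up each word in the dictionary:
  'sat' -> 2
  'sat' -> 2
  'on' -> 1
  'to' -> 6
  'red' -> 5
  'on' -> 1
  'his' -> 3
  'to' -> 6

Encoded: [2, 2, 1, 6, 5, 1, 3, 6]


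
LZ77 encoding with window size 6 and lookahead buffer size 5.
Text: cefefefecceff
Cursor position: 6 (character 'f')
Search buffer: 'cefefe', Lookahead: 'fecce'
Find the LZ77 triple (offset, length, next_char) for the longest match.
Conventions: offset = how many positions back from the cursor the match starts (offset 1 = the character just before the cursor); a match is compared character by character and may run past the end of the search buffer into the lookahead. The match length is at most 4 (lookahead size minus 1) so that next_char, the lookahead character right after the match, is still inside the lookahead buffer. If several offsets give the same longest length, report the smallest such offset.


Try each offset into the search buffer:
  offset=1 (pos 5, char 'e'): match length 0
  offset=2 (pos 4, char 'f'): match length 2
  offset=3 (pos 3, char 'e'): match length 0
  offset=4 (pos 2, char 'f'): match length 2
  offset=5 (pos 1, char 'e'): match length 0
  offset=6 (pos 0, char 'c'): match length 0
Longest match has length 2, found at offsets 2, 4; take the smallest, offset 2.
next_char = character at position 6 + 2 = 8 -> 'c'

Best match: offset=2, length=2 (matching 'fe' starting at position 4)
LZ77 triple: (2, 2, 'c')


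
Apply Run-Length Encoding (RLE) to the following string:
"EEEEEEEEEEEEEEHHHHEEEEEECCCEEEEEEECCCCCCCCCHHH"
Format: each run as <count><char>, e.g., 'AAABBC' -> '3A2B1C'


Scanning runs left to right:
  i=0: run of 'E' x 14 -> '14E'
  i=14: run of 'H' x 4 -> '4H'
  i=18: run of 'E' x 6 -> '6E'
  i=24: run of 'C' x 3 -> '3C'
  i=27: run of 'E' x 7 -> '7E'
  i=34: run of 'C' x 9 -> '9C'
  i=43: run of 'H' x 3 -> '3H'

RLE = 14E4H6E3C7E9C3H


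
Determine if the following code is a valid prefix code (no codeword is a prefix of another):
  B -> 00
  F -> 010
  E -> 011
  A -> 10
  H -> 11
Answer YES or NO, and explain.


Checking each pair (does one codeword prefix another?):
  B='00' vs F='010': no prefix
  B='00' vs E='011': no prefix
  B='00' vs A='10': no prefix
  B='00' vs H='11': no prefix
  F='010' vs B='00': no prefix
  F='010' vs E='011': no prefix
  F='010' vs A='10': no prefix
  F='010' vs H='11': no prefix
  E='011' vs B='00': no prefix
  E='011' vs F='010': no prefix
  E='011' vs A='10': no prefix
  E='011' vs H='11': no prefix
  A='10' vs B='00': no prefix
  A='10' vs F='010': no prefix
  A='10' vs E='011': no prefix
  A='10' vs H='11': no prefix
  H='11' vs B='00': no prefix
  H='11' vs F='010': no prefix
  H='11' vs E='011': no prefix
  H='11' vs A='10': no prefix
No violation found over all pairs.

YES -- this is a valid prefix code. No codeword is a prefix of any other codeword.


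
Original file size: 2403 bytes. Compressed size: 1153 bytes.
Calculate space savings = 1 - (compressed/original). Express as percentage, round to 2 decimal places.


ratio = compressed/original = 1153/2403 = 0.479817
savings = 1 - ratio = 1 - 0.479817 = 0.520183
as a percentage: 0.520183 * 100 = 52.02%

Space savings = 1 - 1153/2403 = 52.02%


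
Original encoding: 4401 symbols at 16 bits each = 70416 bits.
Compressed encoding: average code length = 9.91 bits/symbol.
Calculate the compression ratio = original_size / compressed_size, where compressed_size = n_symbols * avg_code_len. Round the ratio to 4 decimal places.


original_size = n_symbols * orig_bits = 4401 * 16 = 70416 bits
compressed_size = n_symbols * avg_code_len = 4401 * 9.91 = 43613.91 bits
ratio = original_size / compressed_size = 70416 / 43613.91 = 1.6145

Compression ratio = 1.6145


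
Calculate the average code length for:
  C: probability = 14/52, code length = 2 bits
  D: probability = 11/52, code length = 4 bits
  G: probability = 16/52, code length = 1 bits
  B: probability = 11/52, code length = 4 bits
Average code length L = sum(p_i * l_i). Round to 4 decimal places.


Weighted contributions p_i * l_i:
  C: (14/52) * 2 = 28/52
  D: (11/52) * 4 = 44/52
  G: (16/52) * 1 = 16/52
  B: (11/52) * 4 = 44/52
Sum = (28 + 44 + 16 + 44)/52 = 132/52

L = 132/52 = 2.5385 bits/symbol


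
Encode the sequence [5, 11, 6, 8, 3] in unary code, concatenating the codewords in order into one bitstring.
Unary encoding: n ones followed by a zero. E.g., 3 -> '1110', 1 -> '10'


Encode each number as n ones followed by a terminating 0:
  5 -> 111110 (6 bits)
  11 -> 111111111110 (12 bits)
  6 -> 1111110 (7 bits)
  8 -> 111111110 (9 bits)
  3 -> 1110 (4 bits)
Total length = 6 + 12 + 7 + 9 + 4 = 38 bits.

Unary([5, 11, 6, 8, 3]) = 11111011111111111011111101111111101110 (38 bits)


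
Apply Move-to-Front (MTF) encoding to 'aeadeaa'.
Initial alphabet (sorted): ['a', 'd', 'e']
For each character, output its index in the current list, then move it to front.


MTF encoding:
'a': index 0 in ['a', 'd', 'e'] -> ['a', 'd', 'e']
'e': index 2 in ['a', 'd', 'e'] -> ['e', 'a', 'd']
'a': index 1 in ['e', 'a', 'd'] -> ['a', 'e', 'd']
'd': index 2 in ['a', 'e', 'd'] -> ['d', 'a', 'e']
'e': index 2 in ['d', 'a', 'e'] -> ['e', 'd', 'a']
'a': index 2 in ['e', 'd', 'a'] -> ['a', 'e', 'd']
'a': index 0 in ['a', 'e', 'd'] -> ['a', 'e', 'd']


Output: [0, 2, 1, 2, 2, 2, 0]


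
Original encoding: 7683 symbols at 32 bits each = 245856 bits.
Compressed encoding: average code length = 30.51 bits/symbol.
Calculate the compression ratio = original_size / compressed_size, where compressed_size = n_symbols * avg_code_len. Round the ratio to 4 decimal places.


original_size = n_symbols * orig_bits = 7683 * 32 = 245856 bits
compressed_size = n_symbols * avg_code_len = 7683 * 30.51 = 234408.33 bits
ratio = original_size / compressed_size = 245856 / 234408.33 = 1.0488

Compression ratio = 1.0488


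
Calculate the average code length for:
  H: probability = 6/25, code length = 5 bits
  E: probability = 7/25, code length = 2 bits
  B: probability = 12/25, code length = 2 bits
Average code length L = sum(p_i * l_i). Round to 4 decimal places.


Weighted contributions p_i * l_i:
  H: (6/25) * 5 = 30/25
  E: (7/25) * 2 = 14/25
  B: (12/25) * 2 = 24/25
Sum = (30 + 14 + 24)/25 = 68/25

L = 68/25 = 2.7200 bits/symbol


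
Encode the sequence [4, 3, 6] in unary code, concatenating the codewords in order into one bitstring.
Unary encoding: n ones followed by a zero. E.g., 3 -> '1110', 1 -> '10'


Encode each number as n ones followed by a terminating 0:
  4 -> 11110 (5 bits)
  3 -> 1110 (4 bits)
  6 -> 1111110 (7 bits)
Total length = 5 + 4 + 7 = 16 bits.

Unary([4, 3, 6]) = 1111011101111110 (16 bits)


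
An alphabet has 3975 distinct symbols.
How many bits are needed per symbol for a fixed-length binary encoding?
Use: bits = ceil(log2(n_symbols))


log2(3975) = 11.9567
Bracket: 2^11 = 2048 < 3975 <= 2^12 = 4096
So ceil(log2(3975)) = 12

bits = ceil(log2(3975)) = ceil(11.9567) = 12 bits


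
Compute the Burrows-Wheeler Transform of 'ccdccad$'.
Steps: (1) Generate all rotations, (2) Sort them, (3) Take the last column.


Rotations (sorted):
  0: $ccdccad -> last char: d
  1: ad$ccdcc -> last char: c
  2: cad$ccdc -> last char: c
  3: ccad$ccd -> last char: d
  4: ccdccad$ -> last char: $
  5: cdccad$c -> last char: c
  6: d$ccdcca -> last char: a
  7: dccad$cc -> last char: c


BWT = dccd$cac


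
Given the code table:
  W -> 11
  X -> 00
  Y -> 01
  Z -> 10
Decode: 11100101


Decoding:
11 -> W
10 -> Z
01 -> Y
01 -> Y


Result: WZYY


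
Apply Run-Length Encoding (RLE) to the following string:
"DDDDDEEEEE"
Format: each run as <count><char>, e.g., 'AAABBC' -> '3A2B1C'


Scanning runs left to right:
  i=0: run of 'D' x 5 -> '5D'
  i=5: run of 'E' x 5 -> '5E'

RLE = 5D5E


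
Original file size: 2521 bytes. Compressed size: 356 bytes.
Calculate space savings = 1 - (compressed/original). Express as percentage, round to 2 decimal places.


ratio = compressed/original = 356/2521 = 0.141214
savings = 1 - ratio = 1 - 0.141214 = 0.858786
as a percentage: 0.858786 * 100 = 85.88%

Space savings = 1 - 356/2521 = 85.88%


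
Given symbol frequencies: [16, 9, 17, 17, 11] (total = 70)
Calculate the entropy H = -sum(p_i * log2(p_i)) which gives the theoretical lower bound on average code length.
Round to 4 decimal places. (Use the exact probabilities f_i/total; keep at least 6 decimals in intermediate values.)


Per-symbol terms -p_i * log2(p_i) with p_i = f_i/70:
  p = 16/70 = 0.228571: log2(p) = -2.129283, -p*log2(p) = 0.486693
  p = 9/70 = 0.128571: log2(p) = -2.959358, -p*log2(p) = 0.380489
  p = 17/70 = 0.242857: log2(p) = -2.041820, -p*log2(p) = 0.495871
  p = 17/70 = 0.242857: log2(p) = -2.041820, -p*log2(p) = 0.495871
  p = 11/70 = 0.157143: log2(p) = -2.669851, -p*log2(p) = 0.419548
H = 0.486693 + 0.380489 + 0.495871 + 0.495871 + 0.419548 = 2.278472

H = 2.2785 bits/symbol
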